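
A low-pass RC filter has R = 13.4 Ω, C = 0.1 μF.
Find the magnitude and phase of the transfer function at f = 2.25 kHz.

Step 1 — Angular frequency: ω = 2π·2250 = 1.414e+04 rad/s.
Step 2 — Transfer function: H(jω) = 1/(1 + jωRC).
Step 3 — Denominator: 1 + jωRC = 1 + j·1.414e+04·13.4·1e-07 = 1 + j0.01894.
Step 4 — H = 0.9996 - j0.01894.
Step 5 — Magnitude: |H| = 0.9998 (-0.0 dB); phase: φ = -1.1°.

|H| = 0.9998 (-0.0 dB), φ = -1.1°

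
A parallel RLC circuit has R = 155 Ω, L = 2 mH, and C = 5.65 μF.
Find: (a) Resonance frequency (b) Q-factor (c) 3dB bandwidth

Step 1 — Resonance: ω₀ = 1/√(LC) = 1/√(0.002·5.65e-06) = 9407 rad/s.
Step 2 — f₀ = ω₀/(2π) = 1497 Hz.
Step 3 — Parallel Q: Q = R/(ω₀L) = 155/(9407·0.002) = 8.238.
Step 4 — Bandwidth: Δω = ω₀/Q = 1142 rad/s; BW = Δω/(2π) = 181.7 Hz.

(a) f₀ = 1497 Hz  (b) Q = 8.238  (c) BW = 181.7 Hz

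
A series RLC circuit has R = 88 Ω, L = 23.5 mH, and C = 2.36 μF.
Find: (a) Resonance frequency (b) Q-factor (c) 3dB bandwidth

Step 1 — Resonance: ω₀ = 1/√(LC) = 1/√(0.0235·2.36e-06) = 4246 rad/s.
Step 2 — f₀ = ω₀/(2π) = 675.8 Hz.
Step 3 — Series Q: Q = ω₀L/R = 4246·0.0235/88 = 1.134.
Step 4 — Bandwidth: Δω = ω₀/Q = 3745 rad/s; BW = Δω/(2π) = 596 Hz.

(a) f₀ = 675.8 Hz  (b) Q = 1.134  (c) BW = 596 Hz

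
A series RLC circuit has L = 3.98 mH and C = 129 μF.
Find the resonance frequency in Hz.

Step 1 — Resonance condition Im(Z)=0 gives ω₀ = 1/√(LC).
Step 2 — ω₀ = 1/√(0.00398·0.000129) = 1396 rad/s.
Step 3 — f₀ = ω₀/(2π) = 222.1 Hz.

f₀ = 222.1 Hz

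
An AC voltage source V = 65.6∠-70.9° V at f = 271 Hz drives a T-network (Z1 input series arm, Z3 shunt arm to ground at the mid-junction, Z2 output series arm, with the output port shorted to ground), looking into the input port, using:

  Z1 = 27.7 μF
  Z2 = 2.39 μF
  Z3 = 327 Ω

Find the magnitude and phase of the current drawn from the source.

Step 1 — Angular frequency: ω = 2π·f = 2π·271 = 1703 rad/s.
Step 2 — Component impedances:
  Z1: Z = 1/(jωC) = -j/(ω·C) = 0 - j21.2 Ω
  Z2: Z = 1/(jωC) = -j/(ω·C) = 0 - j245.7 Ω
  Z3: Z = R = 327 Ω
Step 3 — With the output port shorted to ground, the output series arm Z2 runs from the junction to ground; the shunt arm Z3 also runs from the junction to ground. They appear in parallel: Z3 || Z2 = 118 - j157 Ω.
Step 4 — Series with input arm Z1: Z_in = Z1 + (Z3 || Z2) = 118 - j178.2 Ω = 213.8∠-56.5° Ω.
Step 5 — Source phasor: V = 65.6∠-70.9° V = 21.47 - j61.99 V.
Step 6 — Ohm's law: I = V / Z_total = (21.47 - j61.99) / (118 - j178.2) = 0.2972 - j0.07635 A.
Step 7 — Convert to polar: |I| = 0.3069 A, ∠I = -14.4°.

I = 0.3069∠-14.4° A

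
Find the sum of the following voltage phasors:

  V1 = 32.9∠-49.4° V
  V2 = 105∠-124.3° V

Step 1 — Convert each phasor to rectangular form:
  V1 = 32.9·(cos(-49.4°) + j·sin(-49.4°)) = 21.41 - j24.98 V
  V2 = 105·(cos(-124.3°) + j·sin(-124.3°)) = -59.17 - j86.74 V
Step 2 — Sum components: V_total = -37.76 - j111.7 V.
Step 3 — Convert to polar: |V_total| = 117.9 V, ∠V_total = -108.7°.

V_total = 117.9∠-108.7° V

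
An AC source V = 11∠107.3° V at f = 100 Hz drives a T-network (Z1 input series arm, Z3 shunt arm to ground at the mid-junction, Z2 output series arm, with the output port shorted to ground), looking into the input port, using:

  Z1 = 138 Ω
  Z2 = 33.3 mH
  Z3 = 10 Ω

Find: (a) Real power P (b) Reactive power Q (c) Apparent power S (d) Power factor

Step 1 — Angular frequency: ω = 2π·f = 2π·100 = 628.3 rad/s.
Step 2 — Component impedances:
  Z1: Z = R = 138 Ω
  Z2: Z = jωL = j·628.3·0.0333 = 0 + j20.92 Ω
  Z3: Z = R = 10 Ω
Step 3 — With the output port shorted to ground, the output series arm Z2 runs from the junction to ground; the shunt arm Z3 also runs from the junction to ground. They appear in parallel: Z3 || Z2 = 8.14 + j3.891 Ω.
Step 4 — Series with input arm Z1: Z_in = Z1 + (Z3 || Z2) = 146.1 + j3.891 Ω = 146.2∠1.5° Ω.
Step 5 — Source phasor: V = 11∠107.3° V = -3.271 + j10.5 V.
Step 6 — Current: I = V / Z = -0.02046 + j0.07241 A = 0.07524∠105.8° A.
Step 7 — Complex power: S = V·I* = 0.8274 + j0.02203 VA.
Step 8 — Real power: P = Re(S) = 0.8274 W.
Step 9 — Reactive power: Q = Im(S) = 0.02203 VAR.
Step 10 — Apparent power: |S| = 0.8277 VA.
Step 11 — Power factor: PF = P/|S| = 0.9996 (lagging).

(a) P = 0.8274 W  (b) Q = 0.02203 VAR  (c) S = 0.8277 VA  (d) PF = 0.9996 (lagging)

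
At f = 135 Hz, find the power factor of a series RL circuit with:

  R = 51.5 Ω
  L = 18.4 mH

Step 1 — Angular frequency: ω = 2π·f = 2π·135 = 848.2 rad/s.
Step 2 — Component impedances:
  R: Z = R = 51.5 Ω
  L: Z = jωL = j·848.2·0.0184 = 0 + j15.61 Ω
Step 3 — Series combination: Z_total = R + L = 51.5 + j15.61 Ω = 53.81∠16.9° Ω.
Step 4 — Power factor: PF = cos(φ) = Re(Z)/|Z| = 51.5/53.813 = 0.957.
Step 5 — Type: Im(Z) = 15.61 ⇒ lagging (phase φ = 16.9°).

PF = 0.957 (lagging, φ = 16.9°)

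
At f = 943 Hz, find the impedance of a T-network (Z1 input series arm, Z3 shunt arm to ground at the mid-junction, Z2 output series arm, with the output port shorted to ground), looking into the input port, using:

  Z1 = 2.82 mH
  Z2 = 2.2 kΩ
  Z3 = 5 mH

Step 1 — Angular frequency: ω = 2π·f = 2π·943 = 5925 rad/s.
Step 2 — Component impedances:
  Z1: Z = jωL = j·5925·0.00282 = 0 + j16.71 Ω
  Z2: Z = R = 2200 Ω
  Z3: Z = jωL = j·5925·0.005 = 0 + j29.63 Ω
Step 3 — With the output port shorted to ground, the output series arm Z2 runs from the junction to ground; the shunt arm Z3 also runs from the junction to ground. They appear in parallel: Z3 || Z2 = 0.3989 + j29.62 Ω.
Step 4 — Series with input arm Z1: Z_in = Z1 + (Z3 || Z2) = 0.3989 + j46.33 Ω = 46.33∠89.5° Ω.

Z = 0.3989 + j46.33 Ω = 46.33∠89.5° Ω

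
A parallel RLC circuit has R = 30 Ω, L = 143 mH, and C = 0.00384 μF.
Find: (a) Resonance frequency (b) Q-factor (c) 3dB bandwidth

Step 1 — Resonance: ω₀ = 1/√(LC) = 1/√(0.143·3.84e-09) = 4.267e+04 rad/s.
Step 2 — f₀ = ω₀/(2π) = 6792 Hz.
Step 3 — Parallel Q: Q = R/(ω₀L) = 30/(4.267e+04·0.143) = 0.004916.
Step 4 — Bandwidth: Δω = ω₀/Q = 8.681e+06 rad/s; BW = Δω/(2π) = 1.382e+06 Hz.

(a) f₀ = 6792 Hz  (b) Q = 0.004916  (c) BW = 1.382e+06 Hz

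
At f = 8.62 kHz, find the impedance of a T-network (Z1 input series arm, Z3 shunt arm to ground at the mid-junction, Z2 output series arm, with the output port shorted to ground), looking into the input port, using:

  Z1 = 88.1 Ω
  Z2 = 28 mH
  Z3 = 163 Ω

Step 1 — Angular frequency: ω = 2π·f = 2π·8620 = 5.416e+04 rad/s.
Step 2 — Component impedances:
  Z1: Z = R = 88.1 Ω
  Z2: Z = jωL = j·5.416e+04·0.028 = 0 + j1517 Ω
  Z3: Z = R = 163 Ω
Step 3 — With the output port shorted to ground, the output series arm Z2 runs from the junction to ground; the shunt arm Z3 also runs from the junction to ground. They appear in parallel: Z3 || Z2 = 161.1 + j17.32 Ω.
Step 4 — Series with input arm Z1: Z_in = Z1 + (Z3 || Z2) = 249.2 + j17.32 Ω = 249.8∠4.0° Ω.

Z = 249.2 + j17.32 Ω = 249.8∠4.0° Ω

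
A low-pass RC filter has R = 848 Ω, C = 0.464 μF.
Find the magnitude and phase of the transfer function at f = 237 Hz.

Step 1 — Angular frequency: ω = 2π·237 = 1489 rad/s.
Step 2 — Transfer function: H(jω) = 1/(1 + jωRC).
Step 3 — Denominator: 1 + jωRC = 1 + j·1489·848·4.64e-07 = 1 + j0.5859.
Step 4 — H = 0.7444 - j0.4362.
Step 5 — Magnitude: |H| = 0.8628 (-1.3 dB); phase: φ = -30.4°.

|H| = 0.8628 (-1.3 dB), φ = -30.4°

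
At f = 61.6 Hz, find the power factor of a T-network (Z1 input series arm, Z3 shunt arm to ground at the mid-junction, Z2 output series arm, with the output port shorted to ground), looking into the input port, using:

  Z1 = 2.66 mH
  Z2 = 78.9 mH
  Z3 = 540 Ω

Step 1 — Angular frequency: ω = 2π·f = 2π·61.6 = 387 rad/s.
Step 2 — Component impedances:
  Z1: Z = jωL = j·387·0.00266 = 0 + j1.03 Ω
  Z2: Z = jωL = j·387·0.0789 = 0 + j30.54 Ω
  Z3: Z = R = 540 Ω
Step 3 — With the output port shorted to ground, the output series arm Z2 runs from the junction to ground; the shunt arm Z3 also runs from the junction to ground. They appear in parallel: Z3 || Z2 = 1.721 + j30.44 Ω.
Step 4 — Series with input arm Z1: Z_in = Z1 + (Z3 || Z2) = 1.721 + j31.47 Ω = 31.52∠86.9° Ω.
Step 5 — Power factor: PF = cos(φ) = Re(Z)/|Z| = 1.7215/31.517 = 0.05462.
Step 6 — Type: Im(Z) = 31.47 ⇒ lagging (phase φ = 86.9°).

PF = 0.05462 (lagging, φ = 86.9°)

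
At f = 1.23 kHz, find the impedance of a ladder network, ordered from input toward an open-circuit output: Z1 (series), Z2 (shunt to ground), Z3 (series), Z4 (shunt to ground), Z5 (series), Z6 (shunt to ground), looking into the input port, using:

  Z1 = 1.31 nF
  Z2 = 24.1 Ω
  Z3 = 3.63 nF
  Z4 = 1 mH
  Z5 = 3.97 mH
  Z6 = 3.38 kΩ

Step 1 — Angular frequency: ω = 2π·f = 2π·1230 = 7728 rad/s.
Step 2 — Component impedances:
  Z1: Z = 1/(jωC) = -j/(ω·C) = 0 - j9.877e+04 Ω
  Z2: Z = R = 24.1 Ω
  Z3: Z = 1/(jωC) = -j/(ω·C) = 0 - j3.565e+04 Ω
  Z4: Z = jωL = j·7728·0.001 = 0 + j7.728 Ω
  Z5: Z = jωL = j·7728·0.00397 = 0 + j30.68 Ω
  Z6: Z = R = 3380 Ω
Step 3 — Ladder network (open output): work backward from the far end, alternating series and parallel combinations. Z_in = 24.1 - j9.877e+04 Ω = 9.877e+04∠-90.0° Ω.

Z = 24.1 - j9.877e+04 Ω = 9.877e+04∠-90.0° Ω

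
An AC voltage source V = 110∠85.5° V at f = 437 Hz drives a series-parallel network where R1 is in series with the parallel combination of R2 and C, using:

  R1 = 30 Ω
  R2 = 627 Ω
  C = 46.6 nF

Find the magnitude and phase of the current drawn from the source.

Step 1 — Angular frequency: ω = 2π·f = 2π·437 = 2746 rad/s.
Step 2 — Component impedances:
  R1: Z = R = 30 Ω
  R2: Z = R = 627 Ω
  C: Z = 1/(jωC) = -j/(ω·C) = 0 - j7815 Ω
Step 3 — Parallel branch: R2 || C = 1/(1/R2 + 1/C) = 623 - j49.98 Ω.
Step 4 — Series with R1: Z_total = R1 + (R2 || C) = 653 - j49.98 Ω = 654.9∠-4.4° Ω.
Step 5 — Source phasor: V = 110∠85.5° V = 8.631 + j109.7 V.
Step 6 — Ohm's law: I = V / Z_total = (8.631 + j109.7) / (653 - j49.98) = 0.0003609 + j0.168 A.
Step 7 — Convert to polar: |I| = 0.168 A, ∠I = 89.9°.

I = 0.168∠89.9° A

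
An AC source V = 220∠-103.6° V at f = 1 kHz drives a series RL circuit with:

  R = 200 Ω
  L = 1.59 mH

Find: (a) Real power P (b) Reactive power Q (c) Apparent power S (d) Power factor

Step 1 — Angular frequency: ω = 2π·f = 2π·1000 = 6283 rad/s.
Step 2 — Component impedances:
  R: Z = R = 200 Ω
  L: Z = jωL = j·6283·0.00159 = 0 + j9.99 Ω
Step 3 — Series combination: Z_total = R + L = 200 + j9.99 Ω = 200.2∠2.9° Ω.
Step 4 — Source phasor: V = 220∠-103.6° V = -51.73 - j213.8 V.
Step 5 — Current: I = V / Z = -0.3113 - j1.054 A = 1.099∠-106.5° A.
Step 6 — Complex power: S = V·I* = 241.4 + j12.06 VA.
Step 7 — Real power: P = Re(S) = 241.4 W.
Step 8 — Reactive power: Q = Im(S) = 12.06 VAR.
Step 9 — Apparent power: |S| = 241.7 VA.
Step 10 — Power factor: PF = P/|S| = 0.9988 (lagging).

(a) P = 241.4 W  (b) Q = 12.06 VAR  (c) S = 241.7 VA  (d) PF = 0.9988 (lagging)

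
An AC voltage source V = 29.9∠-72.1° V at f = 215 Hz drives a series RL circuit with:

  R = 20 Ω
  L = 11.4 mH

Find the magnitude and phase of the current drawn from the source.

Step 1 — Angular frequency: ω = 2π·f = 2π·215 = 1351 rad/s.
Step 2 — Component impedances:
  R: Z = R = 20 Ω
  L: Z = jωL = j·1351·0.0114 = 0 + j15.4 Ω
Step 3 — Series combination: Z_total = R + L = 20 + j15.4 Ω = 25.24∠37.6° Ω.
Step 4 — Source phasor: V = 29.9∠-72.1° V = 9.19 - j28.45 V.
Step 5 — Ohm's law: I = V / Z_total = (9.19 - j28.45) / (20 + j15.4) = -0.3992 - j1.115 A.
Step 6 — Convert to polar: |I| = 1.185 A, ∠I = -109.7°.

I = 1.185∠-109.7° A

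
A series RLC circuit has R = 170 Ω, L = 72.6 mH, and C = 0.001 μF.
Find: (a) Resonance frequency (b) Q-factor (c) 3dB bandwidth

Step 1 — Resonance condition Im(Z)=0 gives ω₀ = 1/√(LC).
Step 2 — ω₀ = 1/√(0.0726·1e-09) = 1.174e+05 rad/s.
Step 3 — f₀ = ω₀/(2π) = 1.868e+04 Hz.
Step 4 — Series Q: Q = ω₀L/R = 1.174e+05·0.0726/170 = 50.12.
Step 5 — 3dB bandwidth: Δω = ω₀/Q = 2342 rad/s; BW = Δω/(2π) = 372.7 Hz.

(a) f₀ = 1.868e+04 Hz  (b) Q = 50.12  (c) BW = 372.7 Hz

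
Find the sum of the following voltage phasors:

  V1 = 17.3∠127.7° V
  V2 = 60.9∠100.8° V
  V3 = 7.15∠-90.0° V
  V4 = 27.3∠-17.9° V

Step 1 — Convert each phasor to rectangular form:
  V1 = 17.3·(cos(127.7°) + j·sin(127.7°)) = -10.58 + j13.69 V
  V2 = 60.9·(cos(100.8°) + j·sin(100.8°)) = -11.41 + j59.82 V
  V3 = 7.15·(cos(-90.0°) + j·sin(-90.0°)) = 0 - j7.15 V
  V4 = 27.3·(cos(-17.9°) + j·sin(-17.9°)) = 25.98 - j8.391 V
Step 2 — Sum components: V_total = 3.988 + j57.97 V.
Step 3 — Convert to polar: |V_total| = 58.11 V, ∠V_total = 86.1°.

V_total = 58.11∠86.1° V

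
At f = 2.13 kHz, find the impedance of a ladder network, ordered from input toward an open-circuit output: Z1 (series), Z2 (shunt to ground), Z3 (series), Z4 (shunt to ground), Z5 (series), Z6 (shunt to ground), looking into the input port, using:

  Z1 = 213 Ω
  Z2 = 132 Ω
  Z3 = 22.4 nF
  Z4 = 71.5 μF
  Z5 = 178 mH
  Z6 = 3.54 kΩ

Step 1 — Angular frequency: ω = 2π·f = 2π·2130 = 1.338e+04 rad/s.
Step 2 — Component impedances:
  Z1: Z = R = 213 Ω
  Z2: Z = R = 132 Ω
  Z3: Z = 1/(jωC) = -j/(ω·C) = 0 - j3336 Ω
  Z4: Z = 1/(jωC) = -j/(ω·C) = 0 - j1.045 Ω
  Z5: Z = jωL = j·1.338e+04·0.178 = 0 + j2382 Ω
  Z6: Z = R = 3540 Ω
Step 3 — Ladder network (open output): work backward from the far end, alternating series and parallel combinations. Z_in = 344.8 - j5.214 Ω = 344.8∠-0.9° Ω.

Z = 344.8 - j5.214 Ω = 344.8∠-0.9° Ω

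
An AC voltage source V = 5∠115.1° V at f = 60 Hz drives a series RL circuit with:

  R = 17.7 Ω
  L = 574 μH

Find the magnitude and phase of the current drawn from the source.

Step 1 — Angular frequency: ω = 2π·f = 2π·60 = 377 rad/s.
Step 2 — Component impedances:
  R: Z = R = 17.7 Ω
  L: Z = jωL = j·377·0.000574 = 0 + j0.2164 Ω
Step 3 — Series combination: Z_total = R + L = 17.7 + j0.2164 Ω = 17.7∠0.7° Ω.
Step 4 — Source phasor: V = 5∠115.1° V = -2.121 + j4.528 V.
Step 5 — Ohm's law: I = V / Z_total = (-2.121 + j4.528) / (17.7 + j0.2164) = -0.1167 + j0.2572 A.
Step 6 — Convert to polar: |I| = 0.2825 A, ∠I = 114.4°.

I = 0.2825∠114.4° A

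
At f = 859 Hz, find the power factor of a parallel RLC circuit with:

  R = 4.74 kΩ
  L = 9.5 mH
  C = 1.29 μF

Step 1 — Angular frequency: ω = 2π·f = 2π·859 = 5397 rad/s.
Step 2 — Component impedances:
  R: Z = R = 4740 Ω
  L: Z = jωL = j·5397·0.0095 = 0 + j51.27 Ω
  C: Z = 1/(jωC) = -j/(ω·C) = 0 - j143.6 Ω
Step 3 — Parallel combination: 1/Z_total = 1/R + 1/L + 1/C; Z_total = 1.341 + j79.72 Ω = 79.73∠89.0° Ω.
Step 4 — Power factor: PF = cos(φ) = Re(Z)/|Z| = 1.341/79.73 = 0.01682.
Step 5 — Type: Im(Z) = 79.72 ⇒ lagging (phase φ = 89.0°).

PF = 0.01682 (lagging, φ = 89.0°)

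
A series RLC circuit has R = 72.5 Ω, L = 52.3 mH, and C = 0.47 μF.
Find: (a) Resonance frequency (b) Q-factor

Step 1 — Resonance condition Im(Z)=0 gives ω₀ = 1/√(LC).
Step 2 — ω₀ = 1/√(0.0523·4.7e-07) = 6378 rad/s.
Step 3 — f₀ = ω₀/(2π) = 1015 Hz.
Step 4 — Series Q: Q = ω₀L/R = 6378·0.0523/72.5 = 4.601.

(a) f₀ = 1015 Hz  (b) Q = 4.601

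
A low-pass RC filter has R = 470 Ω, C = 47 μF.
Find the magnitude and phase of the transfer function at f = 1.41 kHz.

Step 1 — Angular frequency: ω = 2π·1410 = 8859 rad/s.
Step 2 — Transfer function: H(jω) = 1/(1 + jωRC).
Step 3 — Denominator: 1 + jωRC = 1 + j·8859·470·4.7e-05 = 1 + j195.7.
Step 4 — H = 2.611e-05 - j0.00511.
Step 5 — Magnitude: |H| = 0.00511 (-45.8 dB); phase: φ = -89.7°.

|H| = 0.00511 (-45.8 dB), φ = -89.7°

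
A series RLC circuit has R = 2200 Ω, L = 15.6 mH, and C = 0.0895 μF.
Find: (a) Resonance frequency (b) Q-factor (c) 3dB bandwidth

Step 1 — Resonance: ω₀ = 1/√(LC) = 1/√(0.0156·8.95e-08) = 2.676e+04 rad/s.
Step 2 — f₀ = ω₀/(2π) = 4259 Hz.
Step 3 — Series Q: Q = ω₀L/R = 2.676e+04·0.0156/2200 = 0.1898.
Step 4 — Bandwidth: Δω = ω₀/Q = 1.41e+05 rad/s; BW = Δω/(2π) = 2.244e+04 Hz.

(a) f₀ = 4259 Hz  (b) Q = 0.1898  (c) BW = 2.244e+04 Hz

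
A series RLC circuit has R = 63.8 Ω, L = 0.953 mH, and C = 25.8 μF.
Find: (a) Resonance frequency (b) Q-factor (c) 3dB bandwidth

Step 1 — Resonance: ω₀ = 1/√(LC) = 1/√(0.000953·2.58e-05) = 6377 rad/s.
Step 2 — f₀ = ω₀/(2π) = 1015 Hz.
Step 3 — Series Q: Q = ω₀L/R = 6377·0.000953/63.8 = 0.09526.
Step 4 — Bandwidth: Δω = ω₀/Q = 6.695e+04 rad/s; BW = Δω/(2π) = 1.065e+04 Hz.

(a) f₀ = 1015 Hz  (b) Q = 0.09526  (c) BW = 1.065e+04 Hz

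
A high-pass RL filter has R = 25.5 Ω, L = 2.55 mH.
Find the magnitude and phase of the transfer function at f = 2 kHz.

Step 1 — Angular frequency: ω = 2π·2000 = 1.257e+04 rad/s.
Step 2 — Transfer function: H(jω) = jωL/(R + jωL).
Step 3 — Numerator jωL = j·32.04; denominator R + jωL = 25.5 + j32.04.
Step 4 — H = 0.6123 + j0.4872.
Step 5 — Magnitude: |H| = 0.7825 (-2.1 dB); phase: φ = 38.5°.

|H| = 0.7825 (-2.1 dB), φ = 38.5°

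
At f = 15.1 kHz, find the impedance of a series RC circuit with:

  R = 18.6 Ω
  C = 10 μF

Step 1 — Angular frequency: ω = 2π·f = 2π·1.51e+04 = 9.488e+04 rad/s.
Step 2 — Component impedances:
  R: Z = R = 18.6 Ω
  C: Z = 1/(jωC) = -j/(ω·C) = 0 - j1.054 Ω
Step 3 — Series combination: Z_total = R + C = 18.6 - j1.054 Ω = 18.63∠-3.2° Ω.

Z = 18.6 - j1.054 Ω = 18.63∠-3.2° Ω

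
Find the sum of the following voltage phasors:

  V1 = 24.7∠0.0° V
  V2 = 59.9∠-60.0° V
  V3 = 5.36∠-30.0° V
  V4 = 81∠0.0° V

Step 1 — Convert each phasor to rectangular form:
  V1 = 24.7·(cos(0.0°) + j·sin(0.0°)) = 24.7 V
  V2 = 59.9·(cos(-60.0°) + j·sin(-60.0°)) = 29.95 - j51.87 V
  V3 = 5.36·(cos(-30.0°) + j·sin(-30.0°)) = 4.642 - j2.68 V
  V4 = 81·(cos(0.0°) + j·sin(0.0°)) = 81 V
Step 2 — Sum components: V_total = 140.3 - j54.55 V.
Step 3 — Convert to polar: |V_total| = 150.5 V, ∠V_total = -21.2°.

V_total = 150.5∠-21.2° V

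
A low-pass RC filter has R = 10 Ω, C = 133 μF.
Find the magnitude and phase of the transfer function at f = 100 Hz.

Step 1 — Angular frequency: ω = 2π·100 = 628.3 rad/s.
Step 2 — Transfer function: H(jω) = 1/(1 + jωRC).
Step 3 — Denominator: 1 + jωRC = 1 + j·628.3·10·0.000133 = 1 + j0.8357.
Step 4 — H = 0.5888 - j0.492.
Step 5 — Magnitude: |H| = 0.7673 (-2.3 dB); phase: φ = -39.9°.

|H| = 0.7673 (-2.3 dB), φ = -39.9°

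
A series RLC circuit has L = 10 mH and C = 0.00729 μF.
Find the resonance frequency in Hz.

Step 1 — Resonance condition Im(Z)=0 gives ω₀ = 1/√(LC).
Step 2 — ω₀ = 1/√(0.01·7.29e-09) = 1.171e+05 rad/s.
Step 3 — f₀ = ω₀/(2π) = 1.864e+04 Hz.

f₀ = 1.864e+04 Hz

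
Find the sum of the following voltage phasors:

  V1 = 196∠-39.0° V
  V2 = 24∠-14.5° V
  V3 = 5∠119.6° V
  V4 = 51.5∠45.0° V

Step 1 — Convert each phasor to rectangular form:
  V1 = 196·(cos(-39.0°) + j·sin(-39.0°)) = 152.3 - j123.3 V
  V2 = 24·(cos(-14.5°) + j·sin(-14.5°)) = 23.24 - j6.009 V
  V3 = 5·(cos(119.6°) + j·sin(119.6°)) = -2.47 + j4.347 V
  V4 = 51.5·(cos(45.0°) + j·sin(45.0°)) = 36.42 + j36.42 V
Step 2 — Sum components: V_total = 209.5 - j88.59 V.
Step 3 — Convert to polar: |V_total| = 227.5 V, ∠V_total = -22.9°.

V_total = 227.5∠-22.9° V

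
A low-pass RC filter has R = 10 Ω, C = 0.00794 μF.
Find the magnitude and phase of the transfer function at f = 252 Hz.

Step 1 — Angular frequency: ω = 2π·252 = 1583 rad/s.
Step 2 — Transfer function: H(jω) = 1/(1 + jωRC).
Step 3 — Denominator: 1 + jωRC = 1 + j·1583·10·7.94e-09 = 1 + j0.0001257.
Step 4 — H = 1 - j0.0001257.
Step 5 — Magnitude: |H| = 1 (-0.0 dB); phase: φ = -0.0°.

|H| = 1 (-0.0 dB), φ = -0.0°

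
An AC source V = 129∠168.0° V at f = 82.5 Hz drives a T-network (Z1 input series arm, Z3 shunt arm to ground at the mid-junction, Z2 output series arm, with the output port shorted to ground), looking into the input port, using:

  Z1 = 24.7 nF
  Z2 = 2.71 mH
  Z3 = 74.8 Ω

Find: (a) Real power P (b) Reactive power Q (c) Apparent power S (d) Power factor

Step 1 — Angular frequency: ω = 2π·f = 2π·82.5 = 518.4 rad/s.
Step 2 — Component impedances:
  Z1: Z = 1/(jωC) = -j/(ω·C) = 0 - j7.81e+04 Ω
  Z2: Z = jωL = j·518.4·0.00271 = 0 + j1.405 Ω
  Z3: Z = R = 74.8 Ω
Step 3 — With the output port shorted to ground, the output series arm Z2 runs from the junction to ground; the shunt arm Z3 also runs from the junction to ground. They appear in parallel: Z3 || Z2 = 0.02637 + j1.404 Ω.
Step 4 — Series with input arm Z1: Z_in = Z1 + (Z3 || Z2) = 0.02637 - j7.81e+04 Ω = 7.81e+04∠-90.0° Ω.
Step 5 — Source phasor: V = 129∠168.0° V = -126.2 + j26.82 V.
Step 6 — Current: I = V / Z = -0.0003434 - j0.001616 A = 0.001652∠-102.0° A.
Step 7 — Complex power: S = V·I* = 7.195e-08 - j0.2131 VA.
Step 8 — Real power: P = Re(S) = 7.195e-08 W.
Step 9 — Reactive power: Q = Im(S) = -0.2131 VAR.
Step 10 — Apparent power: |S| = 0.2131 VA.
Step 11 — Power factor: PF = P/|S| = 3.377e-07 (leading).

(a) P = 7.195e-08 W  (b) Q = -0.2131 VAR  (c) S = 0.2131 VA  (d) PF = 3.377e-07 (leading)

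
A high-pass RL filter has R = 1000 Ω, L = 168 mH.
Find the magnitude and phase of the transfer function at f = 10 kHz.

Step 1 — Angular frequency: ω = 2π·1e+04 = 6.283e+04 rad/s.
Step 2 — Transfer function: H(jω) = jωL/(R + jωL).
Step 3 — Numerator jωL = j·1.056e+04; denominator R + jωL = 1000 + j1.056e+04.
Step 4 — H = 0.9911 + j0.09389.
Step 5 — Magnitude: |H| = 0.9955 (-0.0 dB); phase: φ = 5.4°.

|H| = 0.9955 (-0.0 dB), φ = 5.4°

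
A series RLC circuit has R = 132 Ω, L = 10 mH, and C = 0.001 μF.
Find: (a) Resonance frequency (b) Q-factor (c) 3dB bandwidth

Step 1 — Resonance: ω₀ = 1/√(LC) = 1/√(0.01·1e-09) = 3.162e+05 rad/s.
Step 2 — f₀ = ω₀/(2π) = 5.033e+04 Hz.
Step 3 — Series Q: Q = ω₀L/R = 3.162e+05·0.01/132 = 23.96.
Step 4 — Bandwidth: Δω = ω₀/Q = 1.32e+04 rad/s; BW = Δω/(2π) = 2101 Hz.

(a) f₀ = 5.033e+04 Hz  (b) Q = 23.96  (c) BW = 2101 Hz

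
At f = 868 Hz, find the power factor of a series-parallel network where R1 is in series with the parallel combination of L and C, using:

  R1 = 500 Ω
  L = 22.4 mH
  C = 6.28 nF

Step 1 — Angular frequency: ω = 2π·f = 2π·868 = 5454 rad/s.
Step 2 — Component impedances:
  R1: Z = R = 500 Ω
  L: Z = jωL = j·5454·0.0224 = 0 + j122.2 Ω
  C: Z = 1/(jωC) = -j/(ω·C) = 0 - j2.92e+04 Ω
Step 3 — Parallel branch: L || C = 1/(1/L + 1/C) = 0 + j122.7 Ω.
Step 4 — Series with R1: Z_total = R1 + (L || C) = 500 + j122.7 Ω = 514.8∠13.8° Ω.
Step 5 — Power factor: PF = cos(φ) = Re(Z)/|Z| = 500/514.83 = 0.9712.
Step 6 — Type: Im(Z) = 122.7 ⇒ lagging (phase φ = 13.8°).

PF = 0.9712 (lagging, φ = 13.8°)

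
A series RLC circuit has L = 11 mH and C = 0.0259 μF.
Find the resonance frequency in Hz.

Step 1 — Resonance condition Im(Z)=0 gives ω₀ = 1/√(LC).
Step 2 — ω₀ = 1/√(0.011·2.59e-08) = 5.925e+04 rad/s.
Step 3 — f₀ = ω₀/(2π) = 9429 Hz.

f₀ = 9429 Hz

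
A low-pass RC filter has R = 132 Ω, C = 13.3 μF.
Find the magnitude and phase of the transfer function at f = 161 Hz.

Step 1 — Angular frequency: ω = 2π·161 = 1012 rad/s.
Step 2 — Transfer function: H(jω) = 1/(1 + jωRC).
Step 3 — Denominator: 1 + jωRC = 1 + j·1012·132·1.33e-05 = 1 + j1.776.
Step 4 — H = 0.2407 - j0.4275.
Step 5 — Magnitude: |H| = 0.4906 (-6.2 dB); phase: φ = -60.6°.

|H| = 0.4906 (-6.2 dB), φ = -60.6°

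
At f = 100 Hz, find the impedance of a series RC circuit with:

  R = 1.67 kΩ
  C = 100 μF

Step 1 — Angular frequency: ω = 2π·f = 2π·100 = 628.3 rad/s.
Step 2 — Component impedances:
  R: Z = R = 1670 Ω
  C: Z = 1/(jωC) = -j/(ω·C) = 0 - j15.92 Ω
Step 3 — Series combination: Z_total = R + C = 1670 - j15.92 Ω = 1670∠-0.5° Ω.

Z = 1670 - j15.92 Ω = 1670∠-0.5° Ω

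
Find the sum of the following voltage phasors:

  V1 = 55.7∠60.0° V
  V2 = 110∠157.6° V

Step 1 — Convert each phasor to rectangular form:
  V1 = 55.7·(cos(60.0°) + j·sin(60.0°)) = 27.85 + j48.24 V
  V2 = 110·(cos(157.6°) + j·sin(157.6°)) = -101.7 + j41.92 V
Step 2 — Sum components: V_total = -73.85 + j90.16 V.
Step 3 — Convert to polar: |V_total| = 116.5 V, ∠V_total = 129.3°.

V_total = 116.5∠129.3° V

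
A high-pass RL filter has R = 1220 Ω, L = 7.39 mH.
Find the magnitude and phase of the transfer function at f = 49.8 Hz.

Step 1 — Angular frequency: ω = 2π·49.8 = 312.9 rad/s.
Step 2 — Transfer function: H(jω) = jωL/(R + jωL).
Step 3 — Numerator jωL = j·2.312; denominator R + jωL = 1220 + j2.312.
Step 4 — H = 3.592e-06 + j0.001895.
Step 5 — Magnitude: |H| = 0.001895 (-54.4 dB); phase: φ = 89.9°.

|H| = 0.001895 (-54.4 dB), φ = 89.9°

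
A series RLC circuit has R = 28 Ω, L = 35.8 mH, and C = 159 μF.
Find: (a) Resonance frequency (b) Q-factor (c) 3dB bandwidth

Step 1 — Resonance: ω₀ = 1/√(LC) = 1/√(0.0358·0.000159) = 419.1 rad/s.
Step 2 — f₀ = ω₀/(2π) = 66.71 Hz.
Step 3 — Series Q: Q = ω₀L/R = 419.1·0.0358/28 = 0.5359.
Step 4 — Bandwidth: Δω = ω₀/Q = 782.1 rad/s; BW = Δω/(2π) = 124.5 Hz.

(a) f₀ = 66.71 Hz  (b) Q = 0.5359  (c) BW = 124.5 Hz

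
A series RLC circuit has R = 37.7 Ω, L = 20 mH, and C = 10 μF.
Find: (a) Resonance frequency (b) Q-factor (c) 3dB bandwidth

Step 1 — Resonance condition Im(Z)=0 gives ω₀ = 1/√(LC).
Step 2 — ω₀ = 1/√(0.02·1e-05) = 2236 rad/s.
Step 3 — f₀ = ω₀/(2π) = 355.9 Hz.
Step 4 — Series Q: Q = ω₀L/R = 2236·0.02/37.7 = 1.186.
Step 5 — 3dB bandwidth: Δω = ω₀/Q = 1885 rad/s; BW = Δω/(2π) = 300 Hz.

(a) f₀ = 355.9 Hz  (b) Q = 1.186  (c) BW = 300 Hz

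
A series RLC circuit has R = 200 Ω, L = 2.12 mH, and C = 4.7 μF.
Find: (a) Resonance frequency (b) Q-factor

Step 1 — Resonance condition Im(Z)=0 gives ω₀ = 1/√(LC).
Step 2 — ω₀ = 1/√(0.00212·4.7e-06) = 1.002e+04 rad/s.
Step 3 — f₀ = ω₀/(2π) = 1594 Hz.
Step 4 — Series Q: Q = ω₀L/R = 1.002e+04·0.00212/200 = 0.1062.

(a) f₀ = 1594 Hz  (b) Q = 0.1062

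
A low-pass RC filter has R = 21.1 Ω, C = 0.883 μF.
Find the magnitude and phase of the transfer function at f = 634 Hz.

Step 1 — Angular frequency: ω = 2π·634 = 3984 rad/s.
Step 2 — Transfer function: H(jω) = 1/(1 + jωRC).
Step 3 — Denominator: 1 + jωRC = 1 + j·3984·21.1·8.83e-07 = 1 + j0.07422.
Step 4 — H = 0.9945 - j0.07381.
Step 5 — Magnitude: |H| = 0.9973 (-0.0 dB); phase: φ = -4.2°.

|H| = 0.9973 (-0.0 dB), φ = -4.2°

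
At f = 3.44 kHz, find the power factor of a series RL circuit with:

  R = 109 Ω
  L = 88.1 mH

Step 1 — Angular frequency: ω = 2π·f = 2π·3440 = 2.161e+04 rad/s.
Step 2 — Component impedances:
  R: Z = R = 109 Ω
  L: Z = jωL = j·2.161e+04·0.0881 = 0 + j1904 Ω
Step 3 — Series combination: Z_total = R + L = 109 + j1904 Ω = 1907∠86.7° Ω.
Step 4 — Power factor: PF = cos(φ) = Re(Z)/|Z| = 109/1907.3 = 0.05715.
Step 5 — Type: Im(Z) = 1904 ⇒ lagging (phase φ = 86.7°).

PF = 0.05715 (lagging, φ = 86.7°)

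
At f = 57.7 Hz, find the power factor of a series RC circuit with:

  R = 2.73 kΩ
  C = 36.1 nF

Step 1 — Angular frequency: ω = 2π·f = 2π·57.7 = 362.5 rad/s.
Step 2 — Component impedances:
  R: Z = R = 2730 Ω
  C: Z = 1/(jωC) = -j/(ω·C) = 0 - j7.641e+04 Ω
Step 3 — Series combination: Z_total = R + C = 2730 - j7.641e+04 Ω = 7.646e+04∠-88.0° Ω.
Step 4 — Power factor: PF = cos(φ) = Re(Z)/|Z| = 2730/76456 = 0.03571.
Step 5 — Type: Im(Z) = -7.641e+04 ⇒ leading (phase φ = -88.0°).

PF = 0.03571 (leading, φ = -88.0°)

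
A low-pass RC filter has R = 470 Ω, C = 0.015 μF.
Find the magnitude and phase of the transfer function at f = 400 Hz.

Step 1 — Angular frequency: ω = 2π·400 = 2513 rad/s.
Step 2 — Transfer function: H(jω) = 1/(1 + jωRC).
Step 3 — Denominator: 1 + jωRC = 1 + j·2513·470·1.5e-08 = 1 + j0.01772.
Step 4 — H = 0.9997 - j0.01771.
Step 5 — Magnitude: |H| = 0.9998 (-0.0 dB); phase: φ = -1.0°.

|H| = 0.9998 (-0.0 dB), φ = -1.0°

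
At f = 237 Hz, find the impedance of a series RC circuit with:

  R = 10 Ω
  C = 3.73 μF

Step 1 — Angular frequency: ω = 2π·f = 2π·237 = 1489 rad/s.
Step 2 — Component impedances:
  R: Z = R = 10 Ω
  C: Z = 1/(jωC) = -j/(ω·C) = 0 - j180 Ω
Step 3 — Series combination: Z_total = R + C = 10 - j180 Ω = 180.3∠-86.8° Ω.

Z = 10 - j180 Ω = 180.3∠-86.8° Ω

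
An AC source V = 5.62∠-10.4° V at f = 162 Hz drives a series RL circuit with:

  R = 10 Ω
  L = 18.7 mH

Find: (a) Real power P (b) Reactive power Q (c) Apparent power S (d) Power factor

Step 1 — Angular frequency: ω = 2π·f = 2π·162 = 1018 rad/s.
Step 2 — Component impedances:
  R: Z = R = 10 Ω
  L: Z = jωL = j·1018·0.0187 = 0 + j19.03 Ω
Step 3 — Series combination: Z_total = R + L = 10 + j19.03 Ω = 21.5∠62.3° Ω.
Step 4 — Source phasor: V = 5.62∠-10.4° V = 5.528 - j1.015 V.
Step 5 — Current: I = V / Z = 0.0778 - j0.2495 A = 0.2614∠-72.7° A.
Step 6 — Complex power: S = V·I* = 0.6832 + j1.3 VA.
Step 7 — Real power: P = Re(S) = 0.6832 W.
Step 8 — Reactive power: Q = Im(S) = 1.3 VAR.
Step 9 — Apparent power: |S| = 1.469 VA.
Step 10 — Power factor: PF = P/|S| = 0.4651 (lagging).

(a) P = 0.6832 W  (b) Q = 1.3 VAR  (c) S = 1.469 VA  (d) PF = 0.4651 (lagging)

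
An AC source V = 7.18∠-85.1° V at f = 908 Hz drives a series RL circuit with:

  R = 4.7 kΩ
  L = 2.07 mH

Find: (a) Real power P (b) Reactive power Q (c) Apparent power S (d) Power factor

Step 1 — Angular frequency: ω = 2π·f = 2π·908 = 5705 rad/s.
Step 2 — Component impedances:
  R: Z = R = 4700 Ω
  L: Z = jωL = j·5705·0.00207 = 0 + j11.81 Ω
Step 3 — Series combination: Z_total = R + L = 4700 + j11.81 Ω = 4700∠0.1° Ω.
Step 4 — Source phasor: V = 7.18∠-85.1° V = 0.6133 - j7.154 V.
Step 5 — Current: I = V / Z = 0.0001267 - j0.001522 A = 0.001528∠-85.2° A.
Step 6 — Complex power: S = V·I* = 0.01097 + j2.756e-05 VA.
Step 7 — Real power: P = Re(S) = 0.01097 W.
Step 8 — Reactive power: Q = Im(S) = 2.756e-05 VAR.
Step 9 — Apparent power: |S| = 0.01097 VA.
Step 10 — Power factor: PF = P/|S| = 1 (lagging).

(a) P = 0.01097 W  (b) Q = 2.756e-05 VAR  (c) S = 0.01097 VA  (d) PF = 1 (lagging)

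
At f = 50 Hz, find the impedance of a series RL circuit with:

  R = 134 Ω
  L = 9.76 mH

Step 1 — Angular frequency: ω = 2π·f = 2π·50 = 314.2 rad/s.
Step 2 — Component impedances:
  R: Z = R = 134 Ω
  L: Z = jωL = j·314.2·0.00976 = 0 + j3.066 Ω
Step 3 — Series combination: Z_total = R + L = 134 + j3.066 Ω = 134∠1.3° Ω.

Z = 134 + j3.066 Ω = 134∠1.3° Ω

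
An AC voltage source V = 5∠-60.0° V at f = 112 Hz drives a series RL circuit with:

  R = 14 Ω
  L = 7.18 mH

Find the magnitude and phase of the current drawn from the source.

Step 1 — Angular frequency: ω = 2π·f = 2π·112 = 703.7 rad/s.
Step 2 — Component impedances:
  R: Z = R = 14 Ω
  L: Z = jωL = j·703.7·0.00718 = 0 + j5.053 Ω
Step 3 — Series combination: Z_total = R + L = 14 + j5.053 Ω = 14.88∠19.8° Ω.
Step 4 — Source phasor: V = 5∠-60.0° V = 2.5 - j4.33 V.
Step 5 — Ohm's law: I = V / Z_total = (2.5 - j4.33) / (14 + j5.053) = 0.05923 - j0.3307 A.
Step 6 — Convert to polar: |I| = 0.3359 A, ∠I = -79.8°.

I = 0.3359∠-79.8° A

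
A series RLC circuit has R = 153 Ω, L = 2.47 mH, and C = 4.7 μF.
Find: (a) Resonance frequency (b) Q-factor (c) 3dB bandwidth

Step 1 — Resonance: ω₀ = 1/√(LC) = 1/√(0.00247·4.7e-06) = 9281 rad/s.
Step 2 — f₀ = ω₀/(2π) = 1477 Hz.
Step 3 — Series Q: Q = ω₀L/R = 9281·0.00247/153 = 0.1498.
Step 4 — Bandwidth: Δω = ω₀/Q = 6.194e+04 rad/s; BW = Δω/(2π) = 9859 Hz.

(a) f₀ = 1477 Hz  (b) Q = 0.1498  (c) BW = 9859 Hz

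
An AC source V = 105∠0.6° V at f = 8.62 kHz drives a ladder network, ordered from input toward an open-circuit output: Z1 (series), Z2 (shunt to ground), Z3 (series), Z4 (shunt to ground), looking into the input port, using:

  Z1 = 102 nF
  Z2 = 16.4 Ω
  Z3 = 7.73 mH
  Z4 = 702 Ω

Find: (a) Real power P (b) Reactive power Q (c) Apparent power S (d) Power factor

Step 1 — Angular frequency: ω = 2π·f = 2π·8620 = 5.416e+04 rad/s.
Step 2 — Component impedances:
  Z1: Z = 1/(jωC) = -j/(ω·C) = 0 - j181 Ω
  Z2: Z = R = 16.4 Ω
  Z3: Z = jωL = j·5.416e+04·0.00773 = 0 + j418.7 Ω
  Z4: Z = R = 702 Ω
Step 3 — Ladder network (open output): work backward from the far end, alternating series and parallel combinations. Z_in = 16.12 - j180.9 Ω = 181.6∠-84.9° Ω.
Step 4 — Source phasor: V = 105∠0.6° V = 105 + j1.1 V.
Step 5 — Current: I = V / Z = 0.04531 + j0.5765 A = 0.5783∠85.5° A.
Step 6 — Complex power: S = V·I* = 5.391 - j60.48 VA.
Step 7 — Real power: P = Re(S) = 5.391 W.
Step 8 — Reactive power: Q = Im(S) = -60.48 VAR.
Step 9 — Apparent power: |S| = 60.72 VA.
Step 10 — Power factor: PF = P/|S| = 0.08878 (leading).

(a) P = 5.391 W  (b) Q = -60.48 VAR  (c) S = 60.72 VA  (d) PF = 0.08878 (leading)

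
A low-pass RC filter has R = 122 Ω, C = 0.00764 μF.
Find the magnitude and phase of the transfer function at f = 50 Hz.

Step 1 — Angular frequency: ω = 2π·50 = 314.2 rad/s.
Step 2 — Transfer function: H(jω) = 1/(1 + jωRC).
Step 3 — Denominator: 1 + jωRC = 1 + j·314.2·122·7.64e-09 = 1 + j0.0002928.
Step 4 — H = 1 - j0.0002928.
Step 5 — Magnitude: |H| = 1 (-0.0 dB); phase: φ = -0.0°.

|H| = 1 (-0.0 dB), φ = -0.0°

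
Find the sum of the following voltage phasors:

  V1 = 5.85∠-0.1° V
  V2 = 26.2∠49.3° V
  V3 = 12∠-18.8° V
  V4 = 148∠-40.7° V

Step 1 — Convert each phasor to rectangular form:
  V1 = 5.85·(cos(-0.1°) + j·sin(-0.1°)) = 5.85 - j0.01021 V
  V2 = 26.2·(cos(49.3°) + j·sin(49.3°)) = 17.08 + j19.86 V
  V3 = 12·(cos(-18.8°) + j·sin(-18.8°)) = 11.36 - j3.867 V
  V4 = 148·(cos(-40.7°) + j·sin(-40.7°)) = 112.2 - j96.51 V
Step 2 — Sum components: V_total = 146.5 - j80.52 V.
Step 3 — Convert to polar: |V_total| = 167.2 V, ∠V_total = -28.8°.

V_total = 167.2∠-28.8° V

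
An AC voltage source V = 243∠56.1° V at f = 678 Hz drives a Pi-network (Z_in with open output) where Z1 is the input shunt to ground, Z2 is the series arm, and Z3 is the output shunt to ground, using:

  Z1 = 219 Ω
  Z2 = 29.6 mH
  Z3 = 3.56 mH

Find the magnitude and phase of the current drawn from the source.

Step 1 — Angular frequency: ω = 2π·f = 2π·678 = 4260 rad/s.
Step 2 — Component impedances:
  Z1: Z = R = 219 Ω
  Z2: Z = jωL = j·4260·0.0296 = 0 + j126.1 Ω
  Z3: Z = jωL = j·4260·0.00356 = 0 + j15.17 Ω
Step 3 — With open output, the series arm Z2 and the output shunt Z3 appear in series to ground: Z2 + Z3 = 0 + j141.3 Ω.
Step 4 — Parallel with input shunt Z1: Z_in = Z1 || (Z2 + Z3) = 64.35 + j99.76 Ω = 118.7∠57.2° Ω.
Step 5 — Source phasor: V = 243∠56.1° V = 135.5 + j201.7 V.
Step 6 — Ohm's law: I = V / Z_total = (135.5 + j201.7) / (64.35 + j99.76) = 2.047 - j0.03847 A.
Step 7 — Convert to polar: |I| = 2.047 A, ∠I = -1.1°.

I = 2.047∠-1.1° A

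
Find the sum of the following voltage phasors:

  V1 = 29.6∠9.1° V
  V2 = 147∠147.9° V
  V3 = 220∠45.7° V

Step 1 — Convert each phasor to rectangular form:
  V1 = 29.6·(cos(9.1°) + j·sin(9.1°)) = 29.23 + j4.681 V
  V2 = 147·(cos(147.9°) + j·sin(147.9°)) = -124.5 + j78.12 V
  V3 = 220·(cos(45.7°) + j·sin(45.7°)) = 153.7 + j157.5 V
Step 2 — Sum components: V_total = 58.35 + j240.2 V.
Step 3 — Convert to polar: |V_total| = 247.2 V, ∠V_total = 76.3°.

V_total = 247.2∠76.3° V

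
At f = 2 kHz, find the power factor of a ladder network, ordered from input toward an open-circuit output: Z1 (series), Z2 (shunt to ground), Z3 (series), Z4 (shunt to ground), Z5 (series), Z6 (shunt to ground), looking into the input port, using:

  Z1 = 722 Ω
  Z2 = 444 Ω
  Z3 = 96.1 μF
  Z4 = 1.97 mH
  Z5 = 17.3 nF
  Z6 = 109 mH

Step 1 — Angular frequency: ω = 2π·f = 2π·2000 = 1.257e+04 rad/s.
Step 2 — Component impedances:
  Z1: Z = R = 722 Ω
  Z2: Z = R = 444 Ω
  Z3: Z = 1/(jωC) = -j/(ω·C) = 0 - j0.8281 Ω
  Z4: Z = jωL = j·1.257e+04·0.00197 = 0 + j24.76 Ω
  Z5: Z = 1/(jωC) = -j/(ω·C) = 0 - j4600 Ω
  Z6: Z = jωL = j·1.257e+04·0.109 = 0 + j1370 Ω
Step 3 — Ladder network (open output): work backward from the far end, alternating series and parallel combinations. Z_in = 723.3 + j24.05 Ω = 723.7∠1.9° Ω.
Step 4 — Power factor: PF = cos(φ) = Re(Z)/|Z| = 723.3/723.7 = 0.9994.
Step 5 — Type: Im(Z) = 24.05 ⇒ lagging (phase φ = 1.9°).

PF = 0.9994 (lagging, φ = 1.9°)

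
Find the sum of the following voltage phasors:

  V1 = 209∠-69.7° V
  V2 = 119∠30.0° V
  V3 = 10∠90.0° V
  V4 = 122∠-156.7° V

Step 1 — Convert each phasor to rectangular form:
  V1 = 209·(cos(-69.7°) + j·sin(-69.7°)) = 72.51 - j196 V
  V2 = 119·(cos(30.0°) + j·sin(30.0°)) = 103.1 + j59.5 V
  V3 = 10·(cos(90.0°) + j·sin(90.0°)) = 0 + j10 V
  V4 = 122·(cos(-156.7°) + j·sin(-156.7°)) = -112.1 - j48.26 V
Step 2 — Sum components: V_total = 63.52 - j174.8 V.
Step 3 — Convert to polar: |V_total| = 186 V, ∠V_total = -70.0°.

V_total = 186∠-70.0° V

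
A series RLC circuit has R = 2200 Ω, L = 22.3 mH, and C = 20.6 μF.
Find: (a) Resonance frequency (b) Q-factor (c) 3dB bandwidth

Step 1 — Resonance: ω₀ = 1/√(LC) = 1/√(0.0223·2.06e-05) = 1475 rad/s.
Step 2 — f₀ = ω₀/(2π) = 234.8 Hz.
Step 3 — Series Q: Q = ω₀L/R = 1475·0.0223/2200 = 0.01496.
Step 4 — Bandwidth: Δω = ω₀/Q = 9.865e+04 rad/s; BW = Δω/(2π) = 1.57e+04 Hz.

(a) f₀ = 234.8 Hz  (b) Q = 0.01496  (c) BW = 1.57e+04 Hz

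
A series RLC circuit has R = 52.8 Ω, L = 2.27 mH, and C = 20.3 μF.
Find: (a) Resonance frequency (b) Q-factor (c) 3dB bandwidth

Step 1 — Resonance: ω₀ = 1/√(LC) = 1/√(0.00227·2.03e-05) = 4658 rad/s.
Step 2 — f₀ = ω₀/(2π) = 741.4 Hz.
Step 3 — Series Q: Q = ω₀L/R = 4658·0.00227/52.8 = 0.2003.
Step 4 — Bandwidth: Δω = ω₀/Q = 2.326e+04 rad/s; BW = Δω/(2π) = 3702 Hz.

(a) f₀ = 741.4 Hz  (b) Q = 0.2003  (c) BW = 3702 Hz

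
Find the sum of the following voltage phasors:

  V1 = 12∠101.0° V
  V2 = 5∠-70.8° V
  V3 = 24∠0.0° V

Step 1 — Convert each phasor to rectangular form:
  V1 = 12·(cos(101.0°) + j·sin(101.0°)) = -2.29 + j11.78 V
  V2 = 5·(cos(-70.8°) + j·sin(-70.8°)) = 1.644 - j4.722 V
  V3 = 24·(cos(0.0°) + j·sin(0.0°)) = 24 V
Step 2 — Sum components: V_total = 23.35 + j7.058 V.
Step 3 — Convert to polar: |V_total| = 24.4 V, ∠V_total = 16.8°.

V_total = 24.4∠16.8° V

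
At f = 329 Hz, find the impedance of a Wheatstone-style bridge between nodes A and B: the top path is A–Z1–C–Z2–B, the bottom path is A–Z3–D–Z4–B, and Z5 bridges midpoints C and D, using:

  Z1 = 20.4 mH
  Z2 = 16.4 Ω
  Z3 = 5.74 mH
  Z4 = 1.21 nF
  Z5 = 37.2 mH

Step 1 — Angular frequency: ω = 2π·f = 2π·329 = 2067 rad/s.
Step 2 — Component impedances:
  Z1: Z = jωL = j·2067·0.0204 = 0 + j42.17 Ω
  Z2: Z = R = 16.4 Ω
  Z3: Z = jωL = j·2067·0.00574 = 0 + j11.87 Ω
  Z4: Z = 1/(jωC) = -j/(ω·C) = 0 - j3.998e+05 Ω
  Z5: Z = jωL = j·2067·0.0372 = 0 + j76.9 Ω
Step 3 — Bridge requires nodal analysis (the Z5 bridge couples midpoints C and D, so the two paths cannot be reduced to a simple series/parallel combination). Setting node B to ground and injecting 1 A at node A, the 3-node admittance system at A, C, D solves to V_A = Z_AB = 16.4 + j28.59 Ω = 32.96∠60.2° Ω.

Z = 16.4 + j28.59 Ω = 32.96∠60.2° Ω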